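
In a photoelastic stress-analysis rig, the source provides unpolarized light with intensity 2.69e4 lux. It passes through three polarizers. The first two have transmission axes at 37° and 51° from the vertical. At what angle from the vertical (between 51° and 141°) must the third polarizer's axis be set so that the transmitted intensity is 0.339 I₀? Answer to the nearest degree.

Unpolarized light through the first polarizer → I₁ = ½ I₀, now polarized at 37°.
I₂ = I₁ cos²(51° − 37°) = 0.5 I₀ · cos²(14°) = 0.4707 I₀.
Need I₃/I₀ = 0.339, so cos²(θ − 51°) = 0.339 / 0.4707 = 0.7201.
θ − 51° = arccos(√0.7201) = 31.9°, giving θ ≈ 51 + 31.9 = 82.9°.

θ ≈ 83°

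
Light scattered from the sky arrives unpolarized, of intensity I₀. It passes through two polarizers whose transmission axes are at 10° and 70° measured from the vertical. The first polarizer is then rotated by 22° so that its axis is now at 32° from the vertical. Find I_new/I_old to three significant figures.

Before rotation:
Unpolarized light through the first polarizer → I₁ = ½ I₀, now polarized at 10°.
I₂ = I₁ cos²(70° − 10°) = 0.5 I₀ · cos²(60°) = 0.125 I₀.
After rotation:
Unpolarized light through the first polarizer → I₁ = ½ I₀, now polarized at 32°.
I₂ = I₁ cos²(70° − 32°) = 0.5 I₀ · cos²(38°) = 0.3105 I₀.
Ratio = 0.3105 / 0.125 = 2.484.

I_new/I_old ≈ 2.48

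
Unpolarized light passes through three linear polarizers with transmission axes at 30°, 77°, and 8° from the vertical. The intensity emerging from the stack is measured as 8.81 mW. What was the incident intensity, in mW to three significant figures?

Unpolarized light through the first polarizer → I₁ = ½ I₀, now polarized at 30°.
I₂ = I₁ cos²(77° − 30°) = 0.5 I₀ · cos²(47°) = 0.2326 I₀.
I₃ = I₂ cos²(8° − 77°) = 0.2326 I₀ · cos²(69°) = 0.02987 I₀.
So 8.81 mW = 0.02987 I₀, giving I₀ = 8.81/0.02987 = 295 mW.

I₀ ≈ 295 mW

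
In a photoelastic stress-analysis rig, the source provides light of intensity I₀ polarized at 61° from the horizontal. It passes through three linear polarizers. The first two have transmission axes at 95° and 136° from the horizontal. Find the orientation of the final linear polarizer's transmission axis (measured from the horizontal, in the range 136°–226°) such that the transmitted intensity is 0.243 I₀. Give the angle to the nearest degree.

θ ≈ 174°

I₁ = I₀ cos²(95° − 61°) = I₀ cos²(34°) = 0.6873 I₀.
I₂ = I₁ cos²(136° − 95°) = 0.6873 I₀ · cos²(41°) = 0.3915 I₀.
Need I₃/I₀ = 0.243, so cos²(θ − 136°) = 0.243 / 0.3915 = 0.6207.
θ − 136° = arccos(√0.6207) = 38.0°, giving θ ≈ 136 + 38.0 = 174.0°.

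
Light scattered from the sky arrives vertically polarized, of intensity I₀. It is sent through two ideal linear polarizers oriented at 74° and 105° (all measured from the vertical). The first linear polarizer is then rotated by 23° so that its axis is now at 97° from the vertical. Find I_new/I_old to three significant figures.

I_new/I_old ≈ 0.261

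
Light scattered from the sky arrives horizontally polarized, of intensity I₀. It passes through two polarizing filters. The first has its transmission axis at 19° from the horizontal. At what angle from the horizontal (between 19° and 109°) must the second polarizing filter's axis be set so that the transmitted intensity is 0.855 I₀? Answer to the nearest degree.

θ ≈ 31°

I₁ = I₀ cos²(19° − 0°) = I₀ cos²(19°) = 0.894 I₀.
Need I₂/I₀ = 0.855, so cos²(θ − 19°) = 0.855 / 0.894 = 0.9564.
θ − 19° = arccos(√0.9564) = 12.1°, giving θ ≈ 19 + 12.1 = 31.1°.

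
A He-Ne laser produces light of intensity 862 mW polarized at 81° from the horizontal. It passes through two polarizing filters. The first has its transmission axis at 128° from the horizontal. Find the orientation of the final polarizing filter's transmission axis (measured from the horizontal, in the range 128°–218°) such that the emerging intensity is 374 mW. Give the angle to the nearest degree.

By Malus's law, I₁ = I₀ cos²(128° − 81°) = I₀ cos²(47°) = 0.4651 I₀.
Target fraction: 374 / 862 mW = 0.4339 of I₀.
Need I₂/I₀ = 0.4339, so cos²(θ − 128°) = 0.4339 / 0.4651 = 0.9328.
θ − 128° = arccos(√0.9328) = 15.0°, giving θ ≈ 128 + 15.0 = 143.0°.

θ ≈ 143°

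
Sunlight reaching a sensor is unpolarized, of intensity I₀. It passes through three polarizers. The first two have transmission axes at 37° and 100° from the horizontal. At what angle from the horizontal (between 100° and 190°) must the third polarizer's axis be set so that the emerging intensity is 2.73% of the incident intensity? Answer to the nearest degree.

θ ≈ 159°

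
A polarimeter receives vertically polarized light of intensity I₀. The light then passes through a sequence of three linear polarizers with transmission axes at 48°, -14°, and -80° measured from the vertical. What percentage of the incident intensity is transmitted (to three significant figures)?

≈ 1.63%

I₁ = I₀ cos²(48° − 0°) = I₀ cos²(48°) = 0.4477 I₀.
I₂ = I₁ cos²(-14° − 48°) = 0.4477 I₀ · cos²(62°) = 0.09868 I₀.
I₃ = I₂ cos²(-80° + 14°) = 0.09868 I₀ · cos²(66°) = 0.01633 I₀.
That is 1.633% of the incident intensity.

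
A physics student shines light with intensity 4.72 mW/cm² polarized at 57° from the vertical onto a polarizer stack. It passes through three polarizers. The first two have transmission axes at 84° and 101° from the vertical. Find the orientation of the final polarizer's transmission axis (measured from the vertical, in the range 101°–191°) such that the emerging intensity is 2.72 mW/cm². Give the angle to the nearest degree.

θ ≈ 128°

I₁ = I₀ cos²(84° − 57°) = I₀ cos²(27°) = 0.7939 I₀.
I₂ = I₁ cos²(101° − 84°) = 0.7939 I₀ · cos²(17°) = 0.726 I₀.
Target fraction: 2.72 / 4.72 mW/cm² = 0.5763 of I₀.
Need I₃/I₀ = 0.5763, so cos²(θ − 101°) = 0.5763 / 0.726 = 0.7937.
θ − 101° = arccos(√0.7937) = 27.0°, giving θ ≈ 101 + 27.0 = 128.0°.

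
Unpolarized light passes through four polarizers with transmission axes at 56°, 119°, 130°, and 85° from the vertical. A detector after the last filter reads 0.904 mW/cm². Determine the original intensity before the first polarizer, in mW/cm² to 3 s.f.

I₀ ≈ 18.2 mW/cm²

Unpolarized light through the first polarizer → I₁ = ½ I₀, now polarized at 56°.
I₂ = I₁ cos²(119° − 56°) = 0.5 I₀ · cos²(63°) = 0.1031 I₀.
I₃ = I₂ cos²(130° − 119°) = 0.1031 I₀ · cos²(11°) = 0.0993 I₀.
I₄ = I₃ cos²(85° − 130°) = 0.0993 I₀ · cos²(45°) = 0.04965 I₀.
So 0.904 mW/cm² = 0.04965 I₀, giving I₀ = 0.904/0.04965 = 18.21 mW/cm².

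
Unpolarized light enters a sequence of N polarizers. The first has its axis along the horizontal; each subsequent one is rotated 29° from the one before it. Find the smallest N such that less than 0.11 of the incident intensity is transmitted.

N = 7

First polarizer halves the unpolarized light: factor 1/2.
Each further stage multiplies by cos²(29°) = 0.765.
After N polarizers: T = 0.5·0.765^(N−1). Require T < 0.11 ⇒ N−1 > ln(0.11/0.5)/ln(0.765) = 5.65, so N−1 ≥ 6 and N = 7.
Check: N=7 gives T = 0.1002 < 0.11; N=6 gives T = 0.131.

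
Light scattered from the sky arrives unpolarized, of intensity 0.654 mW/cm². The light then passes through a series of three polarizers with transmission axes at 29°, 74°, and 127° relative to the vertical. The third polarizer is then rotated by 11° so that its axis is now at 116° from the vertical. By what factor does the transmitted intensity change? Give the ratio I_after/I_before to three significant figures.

I_new/I_old ≈ 1.52

Before rotation:
Unpolarized light through the first polarizer → I₁ = ½ I₀, now polarized at 29°.
I₂ = I₁ cos²(74° − 29°) = 0.5 I₀ · cos²(45°) = 0.25 I₀.
I₃ = I₂ cos²(127° − 74°) = 0.25 I₀ · cos²(53°) = 0.09055 I₀.
After rotation:
Unpolarized light through the first polarizer → I₁ = ½ I₀, now polarized at 29°.
I₂ = I₁ cos²(74° − 29°) = 0.5 I₀ · cos²(45°) = 0.25 I₀.
I₃ = I₂ cos²(116° − 74°) = 0.25 I₀ · cos²(42°) = 0.1381 I₀.
Ratio = 0.1381 / 0.09055 = 1.525.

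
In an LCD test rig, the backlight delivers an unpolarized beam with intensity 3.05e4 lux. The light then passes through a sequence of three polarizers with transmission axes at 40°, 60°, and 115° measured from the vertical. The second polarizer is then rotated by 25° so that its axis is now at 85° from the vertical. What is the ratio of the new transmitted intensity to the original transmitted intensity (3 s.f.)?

Before rotation:
Unpolarized light through the first polarizer → I₁ = ½ I₀, now polarized at 40°.
I₂ = I₁ cos²(60° − 40°) = 0.5 I₀ · cos²(20°) = 0.4415 I₀.
I₃ = I₂ cos²(115° − 60°) = 0.4415 I₀ · cos²(55°) = 0.1453 I₀.
After rotation:
Unpolarized light through the first polarizer → I₁ = ½ I₀, now polarized at 40°.
I₂ = I₁ cos²(85° − 40°) = 0.5 I₀ · cos²(45°) = 0.25 I₀.
I₃ = I₂ cos²(115° − 85°) = 0.25 I₀ · cos²(30°) = 0.1875 I₀.
Ratio = 0.1875 / 0.1453 = 1.291.

I_new/I_old ≈ 1.29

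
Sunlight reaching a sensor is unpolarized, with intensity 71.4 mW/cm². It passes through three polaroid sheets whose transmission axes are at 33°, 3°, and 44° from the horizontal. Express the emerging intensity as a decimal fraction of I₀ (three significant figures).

I/I₀ ≈ 0.214

Unpolarized light through the first polarizer → I₁ = 71.4 mW/cm²/2 = 35.7 mW/cm², polarized at 33°.
I₂ = I₁ · cos²(30°) = 35.7 · 0.75 = 26.78 mW/cm².
I₃ = I₂ · cos²(41°) = 26.78 · 0.5696 = 15.25 mW/cm².
Transmitted fraction = 0.2136.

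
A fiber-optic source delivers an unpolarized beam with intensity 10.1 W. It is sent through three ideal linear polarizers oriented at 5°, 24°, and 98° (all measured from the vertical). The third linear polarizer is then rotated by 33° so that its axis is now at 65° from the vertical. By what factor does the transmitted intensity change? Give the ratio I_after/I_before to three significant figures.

I_new/I_old ≈ 7.50

Before rotation:
Unpolarized light through the first polarizer → I₁ = ½ I₀, now polarized at 5°.
I₂ = I₁ cos²(24° − 5°) = 0.5 I₀ · cos²(19°) = 0.447 I₀.
I₃ = I₂ cos²(98° − 24°) = 0.447 I₀ · cos²(74°) = 0.03396 I₀.
After rotation:
Unpolarized light through the first polarizer → I₁ = ½ I₀, now polarized at 5°.
I₂ = I₁ cos²(24° − 5°) = 0.5 I₀ · cos²(19°) = 0.447 I₀.
I₃ = I₂ cos²(65° − 24°) = 0.447 I₀ · cos²(41°) = 0.2546 I₀.
Ratio = 0.2546 / 0.03396 = 7.497.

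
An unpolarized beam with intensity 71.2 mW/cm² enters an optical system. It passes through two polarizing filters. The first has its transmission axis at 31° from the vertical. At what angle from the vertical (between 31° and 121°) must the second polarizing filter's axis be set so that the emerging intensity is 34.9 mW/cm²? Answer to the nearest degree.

Unpolarized light through the first polarizer → I₁ = ½ I₀, now polarized at 31°.
Target fraction: 34.9 / 71.2 mW/cm² = 0.4902 of I₀.
Need I₂/I₀ = 0.4902, so cos²(θ − 31°) = 0.4902 / 0.5 = 0.9803.
θ − 31° = arccos(√0.9803) = 8.1°, giving θ ≈ 31 + 8.1 = 39.1°.

θ ≈ 39°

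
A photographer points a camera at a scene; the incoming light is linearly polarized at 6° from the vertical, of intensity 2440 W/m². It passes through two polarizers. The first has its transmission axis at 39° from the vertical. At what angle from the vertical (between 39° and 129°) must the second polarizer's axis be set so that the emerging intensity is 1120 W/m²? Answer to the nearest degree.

θ ≈ 75°

I₁ = I₀ cos²(39° − 6°) = I₀ cos²(33°) = 0.7034 I₀.
Target fraction: 1120 / 2440 W/m² = 0.459 of I₀.
Need I₂/I₀ = 0.459, so cos²(θ − 39°) = 0.459 / 0.7034 = 0.6526.
θ − 39° = arccos(√0.6526) = 36.1°, giving θ ≈ 39 + 36.1 = 75.1°.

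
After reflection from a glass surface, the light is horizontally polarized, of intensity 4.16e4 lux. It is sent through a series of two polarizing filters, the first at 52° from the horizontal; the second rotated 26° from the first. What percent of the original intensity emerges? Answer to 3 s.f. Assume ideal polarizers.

≈ 30.6%

I₁ = 4.16e4 lux · cos²(52°) = 1.577e+04 lux.
I₂ = I₁ · cos²(26°) = 1.577e+04 · 0.8078 = 1.274e+04 lux.
That is 30.62% of the incident intensity.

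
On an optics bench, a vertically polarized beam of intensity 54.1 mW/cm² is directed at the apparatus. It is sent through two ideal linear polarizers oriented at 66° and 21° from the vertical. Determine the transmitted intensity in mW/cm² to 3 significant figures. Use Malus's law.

By Malus's law, I₁ = 54.1 mW/cm² · cos²(66°) = 8.95 mW/cm².
I₂ = I₁ · cos²(45°) = 8.95 · 0.5 = 4.475 mW/cm².

I ≈ 4.48 mW/cm²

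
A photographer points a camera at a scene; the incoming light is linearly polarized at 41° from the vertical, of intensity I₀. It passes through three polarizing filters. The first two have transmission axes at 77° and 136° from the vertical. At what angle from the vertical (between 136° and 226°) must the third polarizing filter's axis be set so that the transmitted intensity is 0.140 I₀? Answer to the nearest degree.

θ ≈ 162°

I₁ = I₀ cos²(77° − 41°) = I₀ cos²(36°) = 0.6545 I₀.
I₂ = I₁ cos²(136° − 77°) = 0.6545 I₀ · cos²(59°) = 0.1736 I₀.
Need I₃/I₀ = 0.14, so cos²(θ − 136°) = 0.14 / 0.1736 = 0.8064.
θ − 136° = arccos(√0.8064) = 26.1°, giving θ ≈ 136 + 26.1 = 162.1°.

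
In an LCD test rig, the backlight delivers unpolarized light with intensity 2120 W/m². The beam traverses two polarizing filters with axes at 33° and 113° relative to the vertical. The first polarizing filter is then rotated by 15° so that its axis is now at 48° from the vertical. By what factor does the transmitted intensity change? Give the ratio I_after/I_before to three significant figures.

I_new/I_old ≈ 5.92

Before rotation:
Unpolarized light through the first polarizer → I₁ = ½ I₀, now polarized at 33°.
I₂ = I₁ cos²(113° − 33°) = 0.5 I₀ · cos²(80°) = 0.01508 I₀.
After rotation:
Unpolarized light through the first polarizer → I₁ = ½ I₀, now polarized at 48°.
I₂ = I₁ cos²(113° − 48°) = 0.5 I₀ · cos²(65°) = 0.0893 I₀.
Ratio = 0.0893 / 0.01508 = 5.923.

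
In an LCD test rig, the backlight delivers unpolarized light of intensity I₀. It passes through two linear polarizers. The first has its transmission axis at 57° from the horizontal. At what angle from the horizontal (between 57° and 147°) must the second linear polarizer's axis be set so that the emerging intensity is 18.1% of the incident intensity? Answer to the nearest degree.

Unpolarized light through the first polarizer → I₁ = ½ I₀, now polarized at 57°.
Need I₂/I₀ = 0.181, so cos²(θ − 57°) = 0.181 / 0.5 = 0.362.
θ − 57° = arccos(√0.362) = 53.0°, giving θ ≈ 57 + 53.0 = 110.0°.

θ ≈ 110°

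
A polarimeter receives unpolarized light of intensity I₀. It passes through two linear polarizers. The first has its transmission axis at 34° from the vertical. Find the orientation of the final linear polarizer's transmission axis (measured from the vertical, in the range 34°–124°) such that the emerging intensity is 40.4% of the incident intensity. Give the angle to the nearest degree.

Unpolarized light through the first polarizer → I₁ = ½ I₀, now polarized at 34°.
Need I₂/I₀ = 0.404, so cos²(θ − 34°) = 0.404 / 0.5 = 0.808.
θ − 34° = arccos(√0.808) = 26.0°, giving θ ≈ 34 + 26.0 = 60.0°.

θ ≈ 60°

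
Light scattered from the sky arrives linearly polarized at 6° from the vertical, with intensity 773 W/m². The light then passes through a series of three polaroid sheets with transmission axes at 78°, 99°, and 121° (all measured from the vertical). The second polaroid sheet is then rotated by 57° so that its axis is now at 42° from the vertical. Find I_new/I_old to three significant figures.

Before rotation:
I₁ = I₀ cos²(78° − 6°) = I₀ cos²(72°) = 0.09549 I₀.
I₂ = I₁ cos²(99° − 78°) = 0.09549 I₀ · cos²(21°) = 0.08323 I₀.
I₃ = I₂ cos²(121° − 99°) = 0.08323 I₀ · cos²(22°) = 0.07155 I₀.
After rotation:
I₁ = I₀ cos²(78° − 6°) = I₀ cos²(72°) = 0.09549 I₀.
I₂ = I₁ cos²(42° − 78°) = 0.09549 I₀ · cos²(36°) = 0.0625 I₀.
I₃ = I₂ cos²(121° − 42°) = 0.0625 I₀ · cos²(79°) = 0.002276 I₀.
Ratio = 0.002276 / 0.07155 = 0.0318.

I_new/I_old ≈ 0.0318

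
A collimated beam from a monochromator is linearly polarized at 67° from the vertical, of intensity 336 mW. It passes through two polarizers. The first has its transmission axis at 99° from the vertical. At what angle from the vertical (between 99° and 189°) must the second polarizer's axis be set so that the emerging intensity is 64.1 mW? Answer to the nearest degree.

θ ≈ 158°

I₁ = I₀ cos²(99° − 67°) = I₀ cos²(32°) = 0.7192 I₀.
Target fraction: 64.1 / 336 mW = 0.1908 of I₀.
Need I₂/I₀ = 0.1908, so cos²(θ − 99°) = 0.1908 / 0.7192 = 0.2653.
θ − 99° = arccos(√0.2653) = 59.0°, giving θ ≈ 99 + 59.0 = 158.0°.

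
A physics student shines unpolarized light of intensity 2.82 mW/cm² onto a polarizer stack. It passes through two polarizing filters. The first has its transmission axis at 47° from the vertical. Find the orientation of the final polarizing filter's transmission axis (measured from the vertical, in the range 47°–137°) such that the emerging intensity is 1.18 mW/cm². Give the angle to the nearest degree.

θ ≈ 71°

Unpolarized light through the first polarizer → I₁ = ½ I₀, now polarized at 47°.
Target fraction: 1.18 / 2.82 mW/cm² = 0.4184 of I₀.
Need I₂/I₀ = 0.4184, so cos²(θ − 47°) = 0.4184 / 0.5 = 0.8369.
θ − 47° = arccos(√0.8369) = 23.8°, giving θ ≈ 47 + 23.8 = 70.8°.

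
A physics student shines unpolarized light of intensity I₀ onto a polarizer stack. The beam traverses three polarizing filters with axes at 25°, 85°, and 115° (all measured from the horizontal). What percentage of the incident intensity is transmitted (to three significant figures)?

≈ 9.38%

Unpolarized light through the first polarizer → I₁ = ½ I₀, now polarized at 25°.
I₂ = I₁ cos²(85° − 25°) = 0.5 I₀ · cos²(60°) = 0.125 I₀.
I₃ = I₂ cos²(115° − 85°) = 0.125 I₀ · cos²(30°) = 0.09375 I₀.
That is 9.375% of the incident intensity.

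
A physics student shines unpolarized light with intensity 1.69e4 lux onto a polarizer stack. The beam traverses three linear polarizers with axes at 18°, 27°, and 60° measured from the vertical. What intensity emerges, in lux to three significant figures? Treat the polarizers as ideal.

Unpolarized light through the first polarizer → I₁ = 1.69e4 lux/2 = 8450 lux, polarized at 18°.
I₂ = I₁ · cos²(9°) = 8450 · 0.9755 = 8243 lux.
I₃ = I₂ · cos²(33°) = 8243 · 0.7034 = 5798 lux.

I ≈ 5800 lux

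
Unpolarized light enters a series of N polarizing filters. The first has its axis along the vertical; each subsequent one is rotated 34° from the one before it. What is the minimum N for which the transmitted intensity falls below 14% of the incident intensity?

First polarizer halves the unpolarized light: factor 1/2.
Each further stage multiplies by cos²(34°) = 0.6873.
After N polarizers: T = 0.5·0.6873^(N−1). Require T < 0.14 ⇒ N−1 > ln(0.14/0.5)/ln(0.6873) = 3.39, so N−1 ≥ 4 and N = 5.
Check: N=5 gives T = 0.1116 < 0.14; N=4 gives T = 0.1623.

N = 5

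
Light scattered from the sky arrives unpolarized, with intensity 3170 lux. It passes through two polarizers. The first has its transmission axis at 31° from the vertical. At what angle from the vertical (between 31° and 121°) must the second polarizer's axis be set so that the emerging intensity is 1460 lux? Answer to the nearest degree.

Unpolarized light through the first polarizer → I₁ = ½ I₀, now polarized at 31°.
Target fraction: 1460 / 3170 lux = 0.4606 of I₀.
Need I₂/I₀ = 0.4606, so cos²(θ − 31°) = 0.4606 / 0.5 = 0.9211.
θ − 31° = arccos(√0.9211) = 16.3°, giving θ ≈ 31 + 16.3 = 47.3°.

θ ≈ 47°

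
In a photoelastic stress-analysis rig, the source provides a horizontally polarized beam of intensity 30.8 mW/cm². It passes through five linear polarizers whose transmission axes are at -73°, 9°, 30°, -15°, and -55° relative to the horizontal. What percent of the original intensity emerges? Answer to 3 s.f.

By Malus's law, I₁ = 30.8 mW/cm² · cos²(73°) = 2.633 mW/cm².
I₂ = I₁ · cos²(82°) = 2.633 · 0.01937 = 0.051 mW/cm².
I₃ = I₂ · cos²(21°) = 0.051 · 0.8716 = 0.04445 mW/cm².
I₄ = I₃ · cos²(45°) = 0.04445 · 0.5 = 0.02222 mW/cm².
I₅ = I₄ · cos²(40°) = 0.02222 · 0.5868 = 0.01304 mW/cm².
That is 0.04234% of the incident intensity.

≈ 0.0423%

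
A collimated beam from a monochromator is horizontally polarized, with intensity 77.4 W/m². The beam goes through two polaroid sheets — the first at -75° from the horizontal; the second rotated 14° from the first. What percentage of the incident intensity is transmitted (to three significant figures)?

≈ 6.31%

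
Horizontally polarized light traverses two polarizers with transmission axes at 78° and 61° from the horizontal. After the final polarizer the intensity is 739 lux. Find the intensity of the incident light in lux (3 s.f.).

I₀ ≈ 1.87e4 lux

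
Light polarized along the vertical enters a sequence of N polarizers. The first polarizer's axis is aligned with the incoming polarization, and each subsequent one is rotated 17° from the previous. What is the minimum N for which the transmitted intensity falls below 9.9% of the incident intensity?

First polarizer is aligned with the polarization: full transmission.
Each further stage multiplies by cos²(17°) = 0.9145.
After N polarizers: T = 0.9145^(N−1). Require T < 0.099 ⇒ N−1 > ln(0.099)/ln(0.9145) = 25.88, so N−1 ≥ 26 and N = 27.
Check: N=27 gives T = 0.09795 < 0.099; N=26 gives T = 0.1071.

N = 27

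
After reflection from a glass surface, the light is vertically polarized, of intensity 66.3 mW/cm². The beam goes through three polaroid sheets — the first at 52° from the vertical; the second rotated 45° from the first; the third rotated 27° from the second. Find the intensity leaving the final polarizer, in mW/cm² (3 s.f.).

I ≈ 9.98 mW/cm²

I₁ = 66.3 mW/cm² · cos²(52°) = 25.13 mW/cm².
I₂ = I₁ · cos²(45°) = 25.13 · 0.5 = 12.57 mW/cm².
I₃ = I₂ · cos²(27°) = 12.57 · 0.7939 = 9.975 mW/cm².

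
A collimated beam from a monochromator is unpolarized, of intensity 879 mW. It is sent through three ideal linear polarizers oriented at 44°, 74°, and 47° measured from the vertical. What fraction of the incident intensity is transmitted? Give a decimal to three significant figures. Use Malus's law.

Unpolarized light through the first polarizer → I₁ = 879 mW/2 = 439.5 mW, polarized at 44°.
I₂ = I₁ · cos²(30°) = 439.5 · 0.75 = 329.6 mW.
I₃ = I₂ · cos²(27°) = 329.6 · 0.7939 = 261.7 mW.
Transmitted fraction = 0.2977.

I/I₀ ≈ 0.298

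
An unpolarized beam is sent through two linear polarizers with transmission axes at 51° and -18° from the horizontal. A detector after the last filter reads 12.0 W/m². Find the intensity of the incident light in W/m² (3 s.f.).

I₀ ≈ 187 W/m²

Unpolarized light through the first polarizer → I₁ = ½ I₀, now polarized at 51°.
I₂ = I₁ cos²(-18° − 51°) = 0.5 I₀ · cos²(69°) = 0.06421 I₀.
So 12.0 W/m² = 0.06421 I₀, giving I₀ = 12.0/0.06421 = 186.9 W/m².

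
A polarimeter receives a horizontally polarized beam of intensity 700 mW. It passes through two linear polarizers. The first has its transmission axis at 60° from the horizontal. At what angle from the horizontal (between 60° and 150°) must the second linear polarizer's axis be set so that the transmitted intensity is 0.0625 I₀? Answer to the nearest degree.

θ ≈ 120°

I₁ = I₀ cos²(60° − 0°) = I₀ cos²(60°) = 0.25 I₀.
Need I₂/I₀ = 0.0625, so cos²(θ − 60°) = 0.0625 / 0.25 = 0.25.
θ − 60° = arccos(√0.25) = 60.0°, giving θ ≈ 60 + 60.0 = 120.0°.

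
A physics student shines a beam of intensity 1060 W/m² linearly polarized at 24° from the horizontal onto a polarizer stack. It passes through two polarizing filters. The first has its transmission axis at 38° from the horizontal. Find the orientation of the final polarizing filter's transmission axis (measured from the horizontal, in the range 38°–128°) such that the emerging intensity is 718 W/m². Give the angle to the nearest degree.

By Malus's law, I₁ = I₀ cos²(38° − 24°) = I₀ cos²(14°) = 0.9415 I₀.
Target fraction: 718 / 1060 W/m² = 0.6774 of I₀.
Need I₂/I₀ = 0.6774, so cos²(θ − 38°) = 0.6774 / 0.9415 = 0.7195.
θ − 38° = arccos(√0.7195) = 32.0°, giving θ ≈ 38 + 32.0 = 70.0°.

θ ≈ 70°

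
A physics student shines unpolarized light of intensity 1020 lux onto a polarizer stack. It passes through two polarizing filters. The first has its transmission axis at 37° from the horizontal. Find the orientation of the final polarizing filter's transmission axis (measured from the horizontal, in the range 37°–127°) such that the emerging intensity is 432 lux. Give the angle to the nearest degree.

θ ≈ 60°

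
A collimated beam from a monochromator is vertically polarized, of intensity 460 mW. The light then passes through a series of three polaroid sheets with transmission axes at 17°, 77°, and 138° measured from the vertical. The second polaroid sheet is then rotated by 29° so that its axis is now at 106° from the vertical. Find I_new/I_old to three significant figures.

I_new/I_old ≈ 0.00373

Before rotation:
I₁ = I₀ cos²(17° − 0°) = I₀ cos²(17°) = 0.9145 I₀.
I₂ = I₁ cos²(77° − 17°) = 0.9145 I₀ · cos²(60°) = 0.2286 I₀.
I₃ = I₂ cos²(138° − 77°) = 0.2286 I₀ · cos²(61°) = 0.05374 I₀.
After rotation:
I₁ = I₀ cos²(17° − 0°) = I₀ cos²(17°) = 0.9145 I₀.
I₂ = I₁ cos²(106° − 17°) = 0.9145 I₀ · cos²(89°) = 0.0002786 I₀.
I₃ = I₂ cos²(138° − 106°) = 0.0002786 I₀ · cos²(32°) = 0.0002003 I₀.
Ratio = 0.0002003 / 0.05374 = 0.003728.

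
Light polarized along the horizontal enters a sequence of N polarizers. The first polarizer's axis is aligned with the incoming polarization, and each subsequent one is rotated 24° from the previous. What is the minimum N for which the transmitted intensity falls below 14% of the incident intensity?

First polarizer is aligned with the polarization: full transmission.
Each further stage multiplies by cos²(24°) = 0.8346.
After N polarizers: T = 0.8346^(N−1). Require T < 0.14 ⇒ N−1 > ln(0.14)/ln(0.8346) = 10.87, so N−1 ≥ 11 and N = 12.
Check: N=12 gives T = 0.1368 < 0.14; N=11 gives T = 0.1639.

N = 12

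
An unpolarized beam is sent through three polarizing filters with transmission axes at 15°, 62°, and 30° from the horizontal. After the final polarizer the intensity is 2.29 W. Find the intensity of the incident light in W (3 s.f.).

Unpolarized light through the first polarizer → I₁ = ½ I₀, now polarized at 15°.
I₂ = I₁ cos²(62° − 15°) = 0.5 I₀ · cos²(47°) = 0.2326 I₀.
I₃ = I₂ cos²(30° − 62°) = 0.2326 I₀ · cos²(32°) = 0.1673 I₀.
So 2.29 W = 0.1673 I₀, giving I₀ = 2.29/0.1673 = 13.69 W.

I₀ ≈ 13.7 W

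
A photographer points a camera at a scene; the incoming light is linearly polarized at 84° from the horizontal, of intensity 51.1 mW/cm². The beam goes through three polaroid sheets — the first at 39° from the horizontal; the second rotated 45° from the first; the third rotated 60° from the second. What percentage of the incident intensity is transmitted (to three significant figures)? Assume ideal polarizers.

≈ 6.25%

By Malus's law, I₁ = 51.1 mW/cm² · cos²(45°) = 25.55 mW/cm².
I₂ = I₁ · cos²(45°) = 25.55 · 0.5 = 12.78 mW/cm².
I₃ = I₂ · cos²(60°) = 12.78 · 0.25 = 3.194 mW/cm².
That is 6.25% of the incident intensity.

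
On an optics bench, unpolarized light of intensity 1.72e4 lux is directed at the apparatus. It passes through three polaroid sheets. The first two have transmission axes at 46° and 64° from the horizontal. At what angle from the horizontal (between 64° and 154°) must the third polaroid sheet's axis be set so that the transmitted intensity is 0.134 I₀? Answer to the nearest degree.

Unpolarized light through the first polarizer → I₁ = ½ I₀, now polarized at 46°.
I₂ = I₁ cos²(64° − 46°) = 0.5 I₀ · cos²(18°) = 0.4523 I₀.
Need I₃/I₀ = 0.134, so cos²(θ − 64°) = 0.134 / 0.4523 = 0.2963.
θ − 64° = arccos(√0.2963) = 57.0°, giving θ ≈ 64 + 57.0 = 121.0°.

θ ≈ 121°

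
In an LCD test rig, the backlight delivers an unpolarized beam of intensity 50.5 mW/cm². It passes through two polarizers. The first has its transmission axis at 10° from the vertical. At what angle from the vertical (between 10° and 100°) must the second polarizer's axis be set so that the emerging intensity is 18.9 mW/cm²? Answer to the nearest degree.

Unpolarized light through the first polarizer → I₁ = ½ I₀, now polarized at 10°.
Target fraction: 18.9 / 50.5 mW/cm² = 0.3743 of I₀.
Need I₂/I₀ = 0.3743, so cos²(θ − 10°) = 0.3743 / 0.5 = 0.7485.
θ − 10° = arccos(√0.7485) = 30.1°, giving θ ≈ 10 + 30.1 = 40.1°.

θ ≈ 40°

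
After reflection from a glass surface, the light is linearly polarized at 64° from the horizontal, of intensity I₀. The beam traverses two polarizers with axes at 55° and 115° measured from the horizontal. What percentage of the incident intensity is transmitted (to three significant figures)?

≈ 24.4%

I₁ = I₀ cos²(55° − 64°) = I₀ cos²(9°) = 0.9755 I₀.
I₂ = I₁ cos²(115° − 55°) = 0.9755 I₀ · cos²(60°) = 0.2439 I₀.
That is 24.39% of the incident intensity.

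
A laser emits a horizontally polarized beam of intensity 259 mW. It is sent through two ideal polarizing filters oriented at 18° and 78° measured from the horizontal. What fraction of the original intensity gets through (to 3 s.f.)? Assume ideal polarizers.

By Malus's law, I₁ = 259 mW · cos²(18°) = 234.3 mW.
I₂ = I₁ · cos²(60°) = 234.3 · 0.25 = 58.57 mW.
Transmitted fraction = 0.2261.

I/I₀ ≈ 0.226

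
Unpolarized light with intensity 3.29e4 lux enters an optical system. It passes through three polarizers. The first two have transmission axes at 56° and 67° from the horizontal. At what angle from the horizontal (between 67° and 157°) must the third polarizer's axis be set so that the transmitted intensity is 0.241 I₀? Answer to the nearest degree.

Unpolarized light through the first polarizer → I₁ = ½ I₀, now polarized at 56°.
I₂ = I₁ cos²(67° − 56°) = 0.5 I₀ · cos²(11°) = 0.4818 I₀.
Need I₃/I₀ = 0.241, so cos²(θ − 67°) = 0.241 / 0.4818 = 0.5002.
θ − 67° = arccos(√0.5002) = 45.0°, giving θ ≈ 67 + 45.0 = 112.0°.

θ ≈ 112°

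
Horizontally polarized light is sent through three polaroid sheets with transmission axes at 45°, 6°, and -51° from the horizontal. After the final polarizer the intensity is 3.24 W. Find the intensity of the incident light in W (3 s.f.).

I₁ = I₀ cos²(45° − 0°) = I₀ cos²(45°) = 0.5 I₀.
I₂ = I₁ cos²(6° − 45°) = 0.5 I₀ · cos²(39°) = 0.302 I₀.
I₃ = I₂ cos²(-51° − 6°) = 0.302 I₀ · cos²(57°) = 0.08958 I₀.
So 3.24 W = 0.08958 I₀, giving I₀ = 3.24/0.08958 = 36.17 W.

I₀ ≈ 36.2 W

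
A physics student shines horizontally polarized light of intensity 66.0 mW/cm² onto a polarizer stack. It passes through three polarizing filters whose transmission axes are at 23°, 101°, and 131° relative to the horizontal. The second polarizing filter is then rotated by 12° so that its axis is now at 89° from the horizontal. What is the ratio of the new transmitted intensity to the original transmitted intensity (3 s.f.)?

I_new/I_old ≈ 2.82

Before rotation:
I₁ = I₀ cos²(23° − 0°) = I₀ cos²(23°) = 0.8473 I₀.
I₂ = I₁ cos²(101° − 23°) = 0.8473 I₀ · cos²(78°) = 0.03663 I₀.
I₃ = I₂ cos²(131° − 101°) = 0.03663 I₀ · cos²(30°) = 0.02747 I₀.
After rotation:
I₁ = I₀ cos²(23° − 0°) = I₀ cos²(23°) = 0.8473 I₀.
I₂ = I₁ cos²(89° − 23°) = 0.8473 I₀ · cos²(66°) = 0.1402 I₀.
I₃ = I₂ cos²(131° − 89°) = 0.1402 I₀ · cos²(42°) = 0.07742 I₀.
Ratio = 0.07742 / 0.02747 = 2.818.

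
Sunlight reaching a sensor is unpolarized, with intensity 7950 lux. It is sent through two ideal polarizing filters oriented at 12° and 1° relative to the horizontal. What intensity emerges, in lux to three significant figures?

Unpolarized light through the first polarizer → I₁ = 7950 lux/2 = 3975 lux, polarized at 12°.
I₂ = I₁ · cos²(11°) = 3975 · 0.9636 = 3830 lux.

I ≈ 3830 lux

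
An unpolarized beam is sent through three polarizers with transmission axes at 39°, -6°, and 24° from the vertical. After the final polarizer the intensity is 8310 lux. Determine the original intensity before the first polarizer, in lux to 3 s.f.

Unpolarized light through the first polarizer → I₁ = ½ I₀, now polarized at 39°.
I₂ = I₁ cos²(-6° − 39°) = 0.5 I₀ · cos²(45°) = 0.25 I₀.
I₃ = I₂ cos²(24° + 6°) = 0.25 I₀ · cos²(30°) = 0.1875 I₀.
So 8310 lux = 0.1875 I₀, giving I₀ = 8310/0.1875 = 4.432e+04 lux.

I₀ ≈ 4.43e4 lux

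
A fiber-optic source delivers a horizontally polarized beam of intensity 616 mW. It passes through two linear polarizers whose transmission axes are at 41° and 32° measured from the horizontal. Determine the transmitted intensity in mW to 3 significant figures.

I ≈ 342 mW

I₁ = 616 mW · cos²(41°) = 350.9 mW.
I₂ = I₁ · cos²(9°) = 350.9 · 0.9755 = 342.3 mW.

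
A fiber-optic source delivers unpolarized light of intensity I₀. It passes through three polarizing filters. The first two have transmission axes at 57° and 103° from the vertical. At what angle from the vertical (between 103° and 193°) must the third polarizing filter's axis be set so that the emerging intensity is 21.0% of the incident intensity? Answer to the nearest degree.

Unpolarized light through the first polarizer → I₁ = ½ I₀, now polarized at 57°.
I₂ = I₁ cos²(103° − 57°) = 0.5 I₀ · cos²(46°) = 0.2413 I₀.
Need I₃/I₀ = 0.21, so cos²(θ − 103°) = 0.21 / 0.2413 = 0.8704.
θ − 103° = arccos(√0.8704) = 21.1°, giving θ ≈ 103 + 21.1 = 124.1°.

θ ≈ 124°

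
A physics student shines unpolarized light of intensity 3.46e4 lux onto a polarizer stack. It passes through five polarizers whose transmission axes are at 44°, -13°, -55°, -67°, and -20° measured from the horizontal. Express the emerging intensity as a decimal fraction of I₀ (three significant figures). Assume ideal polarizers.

Unpolarized light through the first polarizer → I₁ = 3.46e4 lux/2 = 1.73e+04 lux, polarized at 44°.
I₂ = I₁ · cos²(57°) = 1.73e+04 · 0.2966 = 5132 lux.
I₃ = I₂ · cos²(42°) = 5132 · 0.5523 = 2834 lux.
I₄ = I₃ · cos²(12°) = 2834 · 0.9568 = 2712 lux.
I₅ = I₄ · cos²(47°) = 2712 · 0.4651 = 1261 lux.
Transmitted fraction = 0.03645.

I/I₀ ≈ 0.0365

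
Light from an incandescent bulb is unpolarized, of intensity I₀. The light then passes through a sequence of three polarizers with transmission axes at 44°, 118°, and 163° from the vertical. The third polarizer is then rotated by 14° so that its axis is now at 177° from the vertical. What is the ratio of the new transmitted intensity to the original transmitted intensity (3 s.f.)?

I_new/I_old ≈ 0.531

Before rotation:
Unpolarized light through the first polarizer → I₁ = ½ I₀, now polarized at 44°.
I₂ = I₁ cos²(118° − 44°) = 0.5 I₀ · cos²(74°) = 0.03799 I₀.
I₃ = I₂ cos²(163° − 118°) = 0.03799 I₀ · cos²(45°) = 0.01899 I₀.
After rotation:
Unpolarized light through the first polarizer → I₁ = ½ I₀, now polarized at 44°.
I₂ = I₁ cos²(118° − 44°) = 0.5 I₀ · cos²(74°) = 0.03799 I₀.
I₃ = I₂ cos²(177° − 118°) = 0.03799 I₀ · cos²(59°) = 0.01008 I₀.
Ratio = 0.01008 / 0.01899 = 0.5305.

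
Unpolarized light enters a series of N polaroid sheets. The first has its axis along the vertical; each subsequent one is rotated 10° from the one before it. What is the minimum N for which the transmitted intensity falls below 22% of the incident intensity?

N = 28

First polarizer halves the unpolarized light: factor 1/2.
Each further stage multiplies by cos²(10°) = 0.9698.
After N polarizers: T = 0.5·0.9698^(N−1). Require T < 0.22 ⇒ N−1 > ln(0.22/0.5)/ln(0.9698) = 26.81, so N−1 ≥ 27 and N = 28.
Check: N=28 gives T = 0.2188 < 0.22; N=27 gives T = 0.2256.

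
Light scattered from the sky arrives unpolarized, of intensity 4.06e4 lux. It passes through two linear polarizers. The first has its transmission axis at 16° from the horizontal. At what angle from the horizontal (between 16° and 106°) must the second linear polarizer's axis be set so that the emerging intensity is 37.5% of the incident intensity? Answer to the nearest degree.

Unpolarized light through the first polarizer → I₁ = ½ I₀, now polarized at 16°.
Need I₂/I₀ = 0.375, so cos²(θ − 16°) = 0.375 / 0.5 = 0.75.
θ − 16° = arccos(√0.75) = 30.0°, giving θ ≈ 16 + 30.0 = 46.0°.

θ ≈ 46°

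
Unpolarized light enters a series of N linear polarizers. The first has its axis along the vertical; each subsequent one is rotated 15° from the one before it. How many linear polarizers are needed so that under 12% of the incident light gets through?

N = 22

First polarizer halves the unpolarized light: factor 1/2.
Each further stage multiplies by cos²(15°) = 0.933.
After N polarizers: T = 0.5·0.933^(N−1). Require T < 0.12 ⇒ N−1 > ln(0.12/0.5)/ln(0.933) = 20.58, so N−1 ≥ 21 and N = 22.
Check: N=22 gives T = 0.1166 < 0.12; N=21 gives T = 0.1249.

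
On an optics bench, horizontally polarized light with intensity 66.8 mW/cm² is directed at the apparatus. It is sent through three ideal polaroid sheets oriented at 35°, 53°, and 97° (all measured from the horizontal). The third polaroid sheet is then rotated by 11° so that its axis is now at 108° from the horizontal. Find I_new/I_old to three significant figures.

I_new/I_old ≈ 0.636

Before rotation:
By Malus's law, I₁ = I₀ cos²(35° − 0°) = I₀ cos²(35°) = 0.671 I₀.
I₂ = I₁ cos²(53° − 35°) = 0.671 I₀ · cos²(18°) = 0.6069 I₀.
I₃ = I₂ cos²(97° − 53°) = 0.6069 I₀ · cos²(44°) = 0.3141 I₀.
After rotation:
I₁ = I₀ cos²(35° − 0°) = I₀ cos²(35°) = 0.671 I₀.
I₂ = I₁ cos²(53° − 35°) = 0.671 I₀ · cos²(18°) = 0.6069 I₀.
I₃ = I₂ cos²(108° − 53°) = 0.6069 I₀ · cos²(55°) = 0.1997 I₀.
Ratio = 0.1997 / 0.3141 = 0.6358.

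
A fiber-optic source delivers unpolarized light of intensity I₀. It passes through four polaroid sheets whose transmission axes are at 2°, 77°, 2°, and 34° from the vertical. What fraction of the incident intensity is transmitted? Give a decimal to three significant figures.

≈ 0.00161 I₀

Unpolarized light through the first polarizer → I₁ = ½ I₀, now polarized at 2°.
I₂ = I₁ cos²(77° − 2°) = 0.5 I₀ · cos²(75°) = 0.03349 I₀.
I₃ = I₂ cos²(2° − 77°) = 0.03349 I₀ · cos²(75°) = 0.002244 I₀.
I₄ = I₃ cos²(34° − 2°) = 0.002244 I₀ · cos²(32°) = 0.001614 I₀.
Transmitted fraction = 0.001614.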